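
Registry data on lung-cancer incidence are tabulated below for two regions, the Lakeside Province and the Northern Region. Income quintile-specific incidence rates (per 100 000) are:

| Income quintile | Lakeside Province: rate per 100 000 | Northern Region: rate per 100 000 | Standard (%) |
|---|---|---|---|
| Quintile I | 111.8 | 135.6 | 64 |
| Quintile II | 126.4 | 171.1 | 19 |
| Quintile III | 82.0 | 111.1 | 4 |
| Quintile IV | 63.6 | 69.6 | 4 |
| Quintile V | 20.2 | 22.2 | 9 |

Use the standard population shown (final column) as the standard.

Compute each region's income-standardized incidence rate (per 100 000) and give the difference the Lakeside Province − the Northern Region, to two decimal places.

Standard weights: 0.64, 0.19, 0.04, 0.04, 0.09.
The Lakeside Province: 0.6400×111.8 + 0.1900×126.4 + 0.0400×82.0 + 0.0400×63.6 + 0.0900×20.2 = 103.2100 per 100 000.
The Northern Region: 0.6400×135.6 + 0.1900×171.1 + 0.0400×111.1 + 0.0400×69.6 + 0.0900×22.2 = 128.5190 per 100 000.
Difference = 103.2100 − 128.5190 = -25.3090.

-25.31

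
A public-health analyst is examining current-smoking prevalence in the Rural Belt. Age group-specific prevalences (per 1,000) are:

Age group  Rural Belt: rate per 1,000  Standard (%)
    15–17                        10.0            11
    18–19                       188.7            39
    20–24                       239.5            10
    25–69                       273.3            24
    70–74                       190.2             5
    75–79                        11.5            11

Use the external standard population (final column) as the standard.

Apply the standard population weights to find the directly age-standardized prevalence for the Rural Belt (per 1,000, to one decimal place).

175.0

Standard weights: 0.11, 0.39, 0.10, 0.24, 0.05, 0.11.
Standardized rate: 0.1100×10.0 + 0.3900×188.7 + 0.1000×239.5 + 0.2400×273.3 + 0.0500×190.2 + 0.1100×11.5 = 175.0100 per 1,000.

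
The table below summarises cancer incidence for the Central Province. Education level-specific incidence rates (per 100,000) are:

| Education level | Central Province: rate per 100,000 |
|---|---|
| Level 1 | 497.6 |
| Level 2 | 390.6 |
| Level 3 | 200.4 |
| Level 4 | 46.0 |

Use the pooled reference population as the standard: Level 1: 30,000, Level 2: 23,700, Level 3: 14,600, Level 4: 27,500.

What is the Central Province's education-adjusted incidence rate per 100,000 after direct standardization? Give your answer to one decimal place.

Standard total = 95,800; weights = 0.3132, 0.2474, 0.1524, 0.2871.
Standardized rate: 0.3132×497.6 + 0.2474×390.6 + 0.1524×200.4 + 0.2871×46.0 = 296.2010 per 100,000.

296.2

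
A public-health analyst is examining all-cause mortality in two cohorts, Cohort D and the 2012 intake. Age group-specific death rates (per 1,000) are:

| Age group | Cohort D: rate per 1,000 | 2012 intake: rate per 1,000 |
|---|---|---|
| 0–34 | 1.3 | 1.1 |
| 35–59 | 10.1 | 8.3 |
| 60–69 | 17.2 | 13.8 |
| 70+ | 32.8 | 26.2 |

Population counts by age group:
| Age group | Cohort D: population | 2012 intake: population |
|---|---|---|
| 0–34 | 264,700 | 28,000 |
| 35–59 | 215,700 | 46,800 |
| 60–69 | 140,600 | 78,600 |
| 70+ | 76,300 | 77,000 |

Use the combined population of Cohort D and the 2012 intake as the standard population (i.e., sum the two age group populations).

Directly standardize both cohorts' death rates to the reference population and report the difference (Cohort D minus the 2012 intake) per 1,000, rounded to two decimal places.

Combined standard total = 927,700; weights = 0.3155, 0.2830, 0.2363, 0.1652.
Cohort D: 0.3155×1.3 + 0.2830×10.1 + 0.2363×17.2 + 0.1652×32.8 = 12.7522 per 1,000.
The 2012 intake: 0.3155×1.1 + 0.2830×8.3 + 0.2363×13.8 + 0.1652×26.2 = 10.2858 per 1,000.
Difference = 12.7522 − 10.2858 = 2.4664.

2.47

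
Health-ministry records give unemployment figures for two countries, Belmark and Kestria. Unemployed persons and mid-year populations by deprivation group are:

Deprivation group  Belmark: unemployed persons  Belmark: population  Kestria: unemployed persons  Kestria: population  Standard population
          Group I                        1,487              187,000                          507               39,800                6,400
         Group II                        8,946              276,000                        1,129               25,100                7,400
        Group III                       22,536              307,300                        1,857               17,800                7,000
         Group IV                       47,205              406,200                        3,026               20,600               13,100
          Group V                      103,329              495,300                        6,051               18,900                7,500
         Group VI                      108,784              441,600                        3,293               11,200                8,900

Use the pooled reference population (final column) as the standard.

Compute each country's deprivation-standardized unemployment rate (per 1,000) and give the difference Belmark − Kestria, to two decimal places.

-39.83

Deprivation-specific rates per 1,000 for Belmark: 7.952, 32.413, 73.336, 116.211, 208.619, 246.341.
For Kestria: 12.739, 44.980, 104.326, 146.893, 320.159, 294.018.
Standard total = 50,300; weights = 0.1272, 0.1471, 0.1392, 0.2604, 0.1491, 0.1769.
Belmark: 0.1272×7.952 + 0.1471×32.413 + 0.1392×73.336 + 0.2604×116.211 + 0.1491×208.619 + 0.1769×246.341 = 120.9451 per 1,000.
Kestria: 0.1272×12.739 + 0.1471×44.980 + 0.1392×104.326 + 0.2604×146.893 + 0.1491×320.159 + 0.1769×294.018 = 160.7736 per 1,000.
Difference = 120.9451 − 160.7736 = -39.8285.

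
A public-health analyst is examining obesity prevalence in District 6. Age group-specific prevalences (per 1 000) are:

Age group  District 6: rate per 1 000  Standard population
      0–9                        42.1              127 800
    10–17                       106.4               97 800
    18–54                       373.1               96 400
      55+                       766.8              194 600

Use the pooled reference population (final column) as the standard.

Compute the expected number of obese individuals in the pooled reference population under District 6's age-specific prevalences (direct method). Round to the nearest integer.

Expected obese individuals = Σ (standard pop × age-specific rate ÷ 1 000)
= 127 800×42.1/1 000 + 97 800×106.4/1 000 + 96 400×373.1/1 000 + 194 600×766.8/1 000
= 5380.38 + 10405.92 + 35966.84 + 149219.28 = 200972.42.

200972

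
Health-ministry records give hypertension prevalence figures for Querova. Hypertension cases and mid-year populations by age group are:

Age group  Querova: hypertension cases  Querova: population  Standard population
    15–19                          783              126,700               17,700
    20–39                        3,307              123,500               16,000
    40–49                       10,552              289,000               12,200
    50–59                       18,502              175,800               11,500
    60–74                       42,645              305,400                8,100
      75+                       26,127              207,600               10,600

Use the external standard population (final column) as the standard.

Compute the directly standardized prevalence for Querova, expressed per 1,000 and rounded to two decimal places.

Age-specific rates per 1,000 for Querova: 6.180, 26.777, 36.512, 105.245, 139.637, 125.853.
Standard total = 76,100; weights = 0.2326, 0.2102, 0.1603, 0.1511, 0.1064, 0.1393.
Standardized rate: 0.2326×6.180 + 0.2102×26.777 + 0.1603×36.512 + 0.1511×105.245 + 0.1064×139.637 + 0.1393×125.853 = 61.2178 per 1,000.

61.22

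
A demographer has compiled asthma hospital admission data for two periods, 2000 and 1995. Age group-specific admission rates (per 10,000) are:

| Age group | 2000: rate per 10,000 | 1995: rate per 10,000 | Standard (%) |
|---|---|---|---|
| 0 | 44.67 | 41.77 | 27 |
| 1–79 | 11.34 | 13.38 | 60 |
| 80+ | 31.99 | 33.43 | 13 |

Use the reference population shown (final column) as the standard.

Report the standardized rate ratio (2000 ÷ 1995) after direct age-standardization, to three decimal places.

Standard weights: 0.27, 0.60, 0.13.
2000: 0.2700×44.67 + 0.6000×11.34 + 0.1300×31.99 = 23.0236 per 10,000.
1995: 0.2700×41.77 + 0.6000×13.38 + 0.1300×33.43 = 23.6518 per 10,000.
Ratio = 23.0236 ÷ 23.6518 = 0.97344.

0.973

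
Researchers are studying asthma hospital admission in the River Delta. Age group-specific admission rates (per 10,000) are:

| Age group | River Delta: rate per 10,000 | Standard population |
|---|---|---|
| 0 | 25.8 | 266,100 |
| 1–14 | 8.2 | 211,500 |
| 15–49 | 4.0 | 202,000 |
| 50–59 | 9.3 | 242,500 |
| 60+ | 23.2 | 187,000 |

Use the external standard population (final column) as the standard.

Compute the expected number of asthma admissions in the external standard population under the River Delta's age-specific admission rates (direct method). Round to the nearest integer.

Expected asthma admissions = Σ (standard pop × age-specific rate ÷ 10,000)
= 266,100×25.8/10,000 + 211,500×8.2/10,000 + 202,000×4.0/10,000 + 242,500×9.3/10,000 + 187,000×23.2/10,000
= 686.54 + 173.43 + 80.80 + 225.53 + 433.84 = 1600.13.

1600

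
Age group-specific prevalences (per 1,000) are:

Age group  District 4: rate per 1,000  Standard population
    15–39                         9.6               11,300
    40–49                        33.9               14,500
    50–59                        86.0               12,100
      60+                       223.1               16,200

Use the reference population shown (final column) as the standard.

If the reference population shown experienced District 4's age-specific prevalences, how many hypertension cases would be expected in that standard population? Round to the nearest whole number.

Expected hypertension cases = Σ (standard pop × age-specific rate ÷ 1,000)
= 11,300×9.6/1,000 + 14,500×33.9/1,000 + 12,100×86.0/1,000 + 16,200×223.1/1,000
= 108.48 + 491.55 + 1040.60 + 3614.22 = 5254.85.

5255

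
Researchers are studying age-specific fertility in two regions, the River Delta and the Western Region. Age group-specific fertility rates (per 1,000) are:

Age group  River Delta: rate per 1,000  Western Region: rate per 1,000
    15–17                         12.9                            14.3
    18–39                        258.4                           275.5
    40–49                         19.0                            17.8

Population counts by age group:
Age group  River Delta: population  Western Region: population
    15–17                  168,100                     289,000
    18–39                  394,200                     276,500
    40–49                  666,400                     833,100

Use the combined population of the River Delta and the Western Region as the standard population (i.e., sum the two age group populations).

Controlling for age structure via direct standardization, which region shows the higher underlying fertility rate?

Combined standard total = 2,627,300; weights = 0.1740, 0.2553, 0.5707.
The River Delta: 0.1740×12.9 + 0.2553×258.4 + 0.5707×19.0 = 79.0530 per 1,000.
The Western Region: 0.1740×14.3 + 0.2553×275.5 + 0.5707×17.8 = 82.9770 per 1,000.
The crude rates (94.97 vs 68.02) would put the River Delta higher, but that reflects its age composition; once standardized to a common age structure, the Western Region has the higher underlying rate.

Western Region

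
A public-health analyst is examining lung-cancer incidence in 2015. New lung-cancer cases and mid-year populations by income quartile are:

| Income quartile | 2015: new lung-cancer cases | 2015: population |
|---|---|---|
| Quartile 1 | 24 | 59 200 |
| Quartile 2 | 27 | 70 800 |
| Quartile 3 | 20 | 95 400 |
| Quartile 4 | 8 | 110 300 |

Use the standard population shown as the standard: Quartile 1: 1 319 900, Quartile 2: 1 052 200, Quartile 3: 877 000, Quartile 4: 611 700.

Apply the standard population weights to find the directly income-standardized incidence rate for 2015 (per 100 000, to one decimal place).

Income-specific rates per 100 000 for 2015: 40.54, 38.14, 20.96, 7.25.
Standard total = 3 860 800; weights = 0.3419, 0.2725, 0.2272, 0.1584.
Standardized rate: 0.3419×40.54 + 0.2725×38.14 + 0.2272×20.96 + 0.1584×7.25 = 30.1642 per 100 000.

30.2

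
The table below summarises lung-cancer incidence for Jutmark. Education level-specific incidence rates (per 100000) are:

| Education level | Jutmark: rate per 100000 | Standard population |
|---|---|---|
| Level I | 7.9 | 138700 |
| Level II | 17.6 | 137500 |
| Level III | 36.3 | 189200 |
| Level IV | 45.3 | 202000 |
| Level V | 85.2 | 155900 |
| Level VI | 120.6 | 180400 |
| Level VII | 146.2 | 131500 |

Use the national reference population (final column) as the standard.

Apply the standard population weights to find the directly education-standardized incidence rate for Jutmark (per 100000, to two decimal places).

65.01

Standard total = 1135200; weights = 0.1222, 0.1211, 0.1667, 0.1779, 0.1373, 0.1589, 0.1158.
Standardized rate: 0.1222×7.9 + 0.1211×17.6 + 0.1667×36.3 + 0.1779×45.3 + 0.1373×85.2 + 0.1589×120.6 + 0.1158×146.2 = 65.0093 per 100000.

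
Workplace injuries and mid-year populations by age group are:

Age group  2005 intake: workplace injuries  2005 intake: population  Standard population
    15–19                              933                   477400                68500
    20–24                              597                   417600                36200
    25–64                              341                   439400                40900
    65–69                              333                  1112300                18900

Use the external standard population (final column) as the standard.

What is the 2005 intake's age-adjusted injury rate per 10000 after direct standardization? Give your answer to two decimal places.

Age-specific rates per 10000 for the 2005 intake: 19.54, 14.30, 7.76, 2.99.
Standard total = 164500; weights = 0.4164, 0.2201, 0.2486, 0.1149.
Standardized rate: 0.4164×19.54 + 0.2201×14.30 + 0.2486×7.76 + 0.1149×2.99 = 13.5576 per 10000.

13.56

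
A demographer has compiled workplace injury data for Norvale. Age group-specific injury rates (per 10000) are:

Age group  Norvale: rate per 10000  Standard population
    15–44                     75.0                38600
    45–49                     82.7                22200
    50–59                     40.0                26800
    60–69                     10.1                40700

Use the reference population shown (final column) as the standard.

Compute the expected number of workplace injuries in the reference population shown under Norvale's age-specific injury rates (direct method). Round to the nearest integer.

621

Expected workplace injuries = Σ (standard pop × age-specific rate ÷ 10000)
= 38600×75.0/10000 + 22200×82.7/10000 + 26800×40.0/10000 + 40700×10.1/10000
= 289.50 + 183.59 + 107.20 + 41.11 = 621.40.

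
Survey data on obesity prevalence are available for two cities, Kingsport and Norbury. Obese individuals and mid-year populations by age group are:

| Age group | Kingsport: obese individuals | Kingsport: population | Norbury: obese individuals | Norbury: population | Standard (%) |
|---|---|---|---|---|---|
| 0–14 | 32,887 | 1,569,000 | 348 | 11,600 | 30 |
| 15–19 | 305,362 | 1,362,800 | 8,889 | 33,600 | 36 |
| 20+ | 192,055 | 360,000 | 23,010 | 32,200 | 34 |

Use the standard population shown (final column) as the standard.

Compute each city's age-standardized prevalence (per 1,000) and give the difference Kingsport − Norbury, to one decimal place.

Age-specific rates per 1,000 for Kingsport: 20.960, 224.070, 533.486.
For Norbury: 30.000, 264.554, 714.596.
Standard weights: 0.30, 0.36, 0.34.
Kingsport: 0.3000×20.960 + 0.3600×224.070 + 0.3400×533.486 = 268.3385 per 1,000.
Norbury: 0.3000×30.000 + 0.3600×264.554 + 0.3400×714.596 = 347.2020 per 1,000.
Difference = 268.3385 − 347.2020 = -78.8636.

-78.9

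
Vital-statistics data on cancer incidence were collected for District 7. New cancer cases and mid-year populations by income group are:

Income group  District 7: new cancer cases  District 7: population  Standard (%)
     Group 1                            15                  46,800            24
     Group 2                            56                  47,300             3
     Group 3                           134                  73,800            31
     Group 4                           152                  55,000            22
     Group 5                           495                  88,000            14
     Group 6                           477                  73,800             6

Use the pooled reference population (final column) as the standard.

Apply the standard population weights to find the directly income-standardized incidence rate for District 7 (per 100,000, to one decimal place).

Income-specific rates per 100,000 for District 7: 32.05, 118.39, 181.57, 276.36, 562.50, 646.34.
Standard weights: 0.24, 0.03, 0.31, 0.22, 0.14, 0.06.
Standardized rate: 0.2400×32.05 + 0.0300×118.39 + 0.3100×181.57 + 0.2200×276.36 + 0.1400×562.50 + 0.0600×646.34 = 245.8619 per 100,000.

245.9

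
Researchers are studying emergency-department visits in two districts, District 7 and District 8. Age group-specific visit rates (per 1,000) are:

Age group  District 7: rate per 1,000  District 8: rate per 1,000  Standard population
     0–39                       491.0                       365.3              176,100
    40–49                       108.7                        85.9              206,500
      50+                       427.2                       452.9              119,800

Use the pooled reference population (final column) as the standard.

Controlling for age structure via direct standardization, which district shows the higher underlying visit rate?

Standard total = 502,400; weights = 0.3505, 0.4110, 0.2385.
District 7: 0.3505×491.0 + 0.4110×108.7 + 0.2385×427.2 = 318.6509 per 1,000.
District 8: 0.3505×365.3 + 0.4110×85.9 + 0.2385×452.9 = 271.3477 per 1,000.

District 7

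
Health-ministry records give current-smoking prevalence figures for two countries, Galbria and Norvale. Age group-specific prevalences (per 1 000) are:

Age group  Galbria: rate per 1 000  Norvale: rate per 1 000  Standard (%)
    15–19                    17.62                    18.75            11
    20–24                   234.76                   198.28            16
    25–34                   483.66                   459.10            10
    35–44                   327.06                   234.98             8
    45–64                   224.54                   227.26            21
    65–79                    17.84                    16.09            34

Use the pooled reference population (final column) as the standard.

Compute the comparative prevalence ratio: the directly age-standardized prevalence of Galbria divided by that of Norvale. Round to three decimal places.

Standard weights: 0.11, 0.16, 0.10, 0.08, 0.21, 0.34.
Galbria: 0.1100×17.62 + 0.1600×234.76 + 0.1000×483.66 + 0.0800×327.06 + 0.2100×224.54 + 0.3400×17.84 = 167.2496 per 1 000.
Norvale: 0.1100×18.75 + 0.1600×198.28 + 0.1000×459.10 + 0.0800×234.98 + 0.2100×227.26 + 0.3400×16.09 = 151.6909 per 1 000.
Ratio = 167.2496 ÷ 151.6909 = 1.10257.

1.103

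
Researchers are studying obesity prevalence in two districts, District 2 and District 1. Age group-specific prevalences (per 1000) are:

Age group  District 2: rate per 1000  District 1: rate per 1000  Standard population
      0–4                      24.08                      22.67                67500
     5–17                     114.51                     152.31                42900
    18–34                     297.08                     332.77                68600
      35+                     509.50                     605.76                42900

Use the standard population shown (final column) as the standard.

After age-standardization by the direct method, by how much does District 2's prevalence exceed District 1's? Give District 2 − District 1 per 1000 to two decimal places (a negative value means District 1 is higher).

Standard total = 221900; weights = 0.3042, 0.1933, 0.3091, 0.1933.
District 2: 0.3042×24.08 + 0.1933×114.51 + 0.3091×297.08 + 0.1933×509.50 = 219.8067 per 1000.
District 1: 0.3042×22.67 + 0.1933×152.31 + 0.3091×332.77 + 0.1933×605.76 = 256.3292 per 1000.
Difference = 219.8067 − 256.3292 = -36.5225.

-36.52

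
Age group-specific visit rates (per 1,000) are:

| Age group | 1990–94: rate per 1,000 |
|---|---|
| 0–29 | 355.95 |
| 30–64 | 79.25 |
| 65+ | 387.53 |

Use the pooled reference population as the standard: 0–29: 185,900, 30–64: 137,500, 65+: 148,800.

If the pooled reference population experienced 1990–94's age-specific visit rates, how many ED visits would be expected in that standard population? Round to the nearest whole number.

134732

Expected ED visits = Σ (standard pop × age-specific rate ÷ 1,000)
= 185,900×355.95/1,000 + 137,500×79.25/1,000 + 148,800×387.53/1,000
= 66171.10 + 10896.88 + 57664.46 = 134732.44.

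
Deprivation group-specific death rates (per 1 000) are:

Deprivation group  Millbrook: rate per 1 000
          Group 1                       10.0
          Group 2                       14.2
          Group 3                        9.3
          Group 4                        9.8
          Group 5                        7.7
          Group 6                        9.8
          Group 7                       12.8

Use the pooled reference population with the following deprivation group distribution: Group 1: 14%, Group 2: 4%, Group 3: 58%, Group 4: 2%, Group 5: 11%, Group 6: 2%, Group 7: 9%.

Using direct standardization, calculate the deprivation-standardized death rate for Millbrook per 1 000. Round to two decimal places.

Standard weights: 0.14, 0.04, 0.58, 0.02, 0.11, 0.02, 0.09.
Standardized rate: 0.1400×10.0 + 0.0400×14.2 + 0.5800×9.3 + 0.0200×9.8 + 0.1100×7.7 + 0.0200×9.8 + 0.0900×12.8 = 9.7530 per 1 000.

9.75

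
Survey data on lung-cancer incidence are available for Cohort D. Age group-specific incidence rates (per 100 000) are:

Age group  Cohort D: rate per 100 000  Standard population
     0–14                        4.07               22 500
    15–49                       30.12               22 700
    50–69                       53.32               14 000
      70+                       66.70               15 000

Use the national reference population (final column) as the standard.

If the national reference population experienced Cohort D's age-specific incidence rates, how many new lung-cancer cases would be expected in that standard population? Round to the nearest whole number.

25

Expected new lung-cancer cases = Σ (standard pop × age-specific rate ÷ 100 000)
= 22 500×4.07/100 000 + 22 700×30.12/100 000 + 14 000×53.32/100 000 + 15 000×66.70/100 000
= 0.92 + 6.84 + 7.46 + 10.01 = 25.22.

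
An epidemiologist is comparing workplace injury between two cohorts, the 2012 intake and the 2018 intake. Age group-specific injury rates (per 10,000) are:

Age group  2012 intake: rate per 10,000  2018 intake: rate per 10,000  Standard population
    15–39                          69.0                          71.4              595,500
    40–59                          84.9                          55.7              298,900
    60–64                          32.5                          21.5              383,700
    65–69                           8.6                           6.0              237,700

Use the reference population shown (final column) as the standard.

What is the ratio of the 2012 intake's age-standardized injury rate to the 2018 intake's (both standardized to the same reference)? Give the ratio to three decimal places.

Standard total = 1,515,800; weights = 0.3929, 0.1972, 0.2531, 0.1568.
The 2012 intake: 0.3929×69.0 + 0.1972×84.9 + 0.2531×32.5 + 0.1568×8.6 = 53.4243 per 10,000.
The 2018 intake: 0.3929×71.4 + 0.1972×55.7 + 0.2531×21.5 + 0.1568×6.0 = 45.4171 per 10,000.
Ratio = 53.4243 ÷ 45.4171 = 1.17631.

1.176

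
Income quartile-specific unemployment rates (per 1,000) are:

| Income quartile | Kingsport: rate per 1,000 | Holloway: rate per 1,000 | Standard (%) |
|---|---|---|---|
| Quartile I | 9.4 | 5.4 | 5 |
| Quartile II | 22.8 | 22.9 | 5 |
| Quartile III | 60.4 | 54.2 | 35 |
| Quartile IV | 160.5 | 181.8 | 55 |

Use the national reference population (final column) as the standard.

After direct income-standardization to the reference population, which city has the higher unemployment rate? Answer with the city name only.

Standard weights: 0.05, 0.05, 0.35, 0.55.
Kingsport: 0.0500×9.4 + 0.0500×22.8 + 0.3500×60.4 + 0.5500×160.5 = 111.0250 per 1,000.
Holloway: 0.0500×5.4 + 0.0500×22.9 + 0.3500×54.2 + 0.5500×181.8 = 120.3750 per 1,000.

Holloway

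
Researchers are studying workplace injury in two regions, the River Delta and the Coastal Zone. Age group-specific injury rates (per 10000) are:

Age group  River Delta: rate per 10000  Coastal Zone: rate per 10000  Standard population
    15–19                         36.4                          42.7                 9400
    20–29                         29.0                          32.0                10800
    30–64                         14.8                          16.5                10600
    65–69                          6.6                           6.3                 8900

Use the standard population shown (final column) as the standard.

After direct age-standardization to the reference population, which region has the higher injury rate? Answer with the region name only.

Standard total = 39700; weights = 0.2368, 0.2720, 0.2670, 0.2242.
The River Delta: 0.2368×36.4 + 0.2720×29.0 + 0.2670×14.8 + 0.2242×6.6 = 21.9390 per 10000.
The Coastal Zone: 0.2368×42.7 + 0.2720×32.0 + 0.2670×16.5 + 0.2242×6.3 = 24.6335 per 10000.

Coastal Zone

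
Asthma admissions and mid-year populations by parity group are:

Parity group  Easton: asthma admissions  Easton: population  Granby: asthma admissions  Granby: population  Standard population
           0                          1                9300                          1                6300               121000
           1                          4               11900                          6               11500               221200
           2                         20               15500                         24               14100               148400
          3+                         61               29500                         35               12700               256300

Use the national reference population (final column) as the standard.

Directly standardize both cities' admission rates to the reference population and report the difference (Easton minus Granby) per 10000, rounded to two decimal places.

-3.81

Parity-specific rates per 10000 for Easton: 1.08, 3.36, 12.90, 20.68.
For Granby: 1.59, 5.22, 17.02, 27.56.
Standard total = 746900; weights = 0.1620, 0.2962, 0.1987, 0.3432.
Easton: 0.1620×1.08 + 0.2962×3.36 + 0.1987×12.90 + 0.3432×20.68 = 10.8291 per 10000.
Granby: 0.1620×1.59 + 0.2962×5.22 + 0.1987×17.02 + 0.3432×27.56 = 14.6412 per 10000.
Difference = 10.8291 − 14.6412 = -3.8121.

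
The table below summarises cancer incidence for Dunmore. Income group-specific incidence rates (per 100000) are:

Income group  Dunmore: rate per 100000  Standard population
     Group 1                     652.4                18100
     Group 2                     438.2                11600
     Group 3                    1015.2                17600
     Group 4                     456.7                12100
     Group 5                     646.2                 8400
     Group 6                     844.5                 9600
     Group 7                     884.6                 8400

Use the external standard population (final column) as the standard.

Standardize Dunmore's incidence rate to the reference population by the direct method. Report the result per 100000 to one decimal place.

Standard total = 85800; weights = 0.2110, 0.1352, 0.2051, 0.1410, 0.0979, 0.1119, 0.0979.
Standardized rate: 0.2110×652.4 + 0.1352×438.2 + 0.2051×1015.2 + 0.1410×456.7 + 0.0979×646.2 + 0.1119×844.5 + 0.0979×884.6 = 713.8819 per 100000.

713.9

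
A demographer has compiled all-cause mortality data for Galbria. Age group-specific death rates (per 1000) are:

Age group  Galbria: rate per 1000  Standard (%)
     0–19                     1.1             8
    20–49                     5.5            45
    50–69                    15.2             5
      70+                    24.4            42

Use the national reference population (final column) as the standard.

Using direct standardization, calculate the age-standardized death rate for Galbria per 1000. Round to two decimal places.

13.57

Standard weights: 0.08, 0.45, 0.05, 0.42.
Standardized rate: 0.0800×1.1 + 0.4500×5.5 + 0.0500×15.2 + 0.4200×24.4 = 13.5710 per 1000.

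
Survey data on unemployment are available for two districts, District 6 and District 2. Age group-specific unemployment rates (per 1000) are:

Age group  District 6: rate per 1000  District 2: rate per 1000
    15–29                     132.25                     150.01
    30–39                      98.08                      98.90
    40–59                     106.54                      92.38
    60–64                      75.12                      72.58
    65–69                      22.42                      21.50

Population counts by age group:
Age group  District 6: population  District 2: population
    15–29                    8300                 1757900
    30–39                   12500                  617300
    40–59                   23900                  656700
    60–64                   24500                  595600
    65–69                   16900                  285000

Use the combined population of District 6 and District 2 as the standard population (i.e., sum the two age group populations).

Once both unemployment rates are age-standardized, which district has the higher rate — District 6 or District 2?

Combined standard total = 3998600; weights = 0.4417, 0.1575, 0.1702, 0.1551, 0.0755.
District 6: 0.4417×132.25 + 0.1575×98.08 + 0.1702×106.54 + 0.1551×75.12 + 0.0755×22.42 = 105.3400 per 1000.
District 2: 0.4417×150.01 + 0.1575×98.90 + 0.1702×92.38 + 0.1551×72.58 + 0.0755×21.50 = 110.4403 per 1000.

District 2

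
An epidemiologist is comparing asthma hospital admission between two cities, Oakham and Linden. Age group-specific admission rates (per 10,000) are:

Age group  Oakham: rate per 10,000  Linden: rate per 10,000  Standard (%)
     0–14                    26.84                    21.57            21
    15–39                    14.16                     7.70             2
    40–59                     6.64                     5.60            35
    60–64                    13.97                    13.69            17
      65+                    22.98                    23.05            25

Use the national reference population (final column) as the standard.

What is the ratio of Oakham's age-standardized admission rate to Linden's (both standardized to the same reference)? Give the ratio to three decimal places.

Standard weights: 0.21, 0.02, 0.35, 0.17, 0.25.
Oakham: 0.2100×26.84 + 0.0200×14.16 + 0.3500×6.64 + 0.1700×13.97 + 0.2500×22.98 = 16.3635 per 10,000.
Linden: 0.2100×21.57 + 0.0200×7.70 + 0.3500×5.60 + 0.1700×13.69 + 0.2500×23.05 = 14.7335 per 10,000.
Ratio = 16.3635 ÷ 14.7335 = 1.11063.

1.111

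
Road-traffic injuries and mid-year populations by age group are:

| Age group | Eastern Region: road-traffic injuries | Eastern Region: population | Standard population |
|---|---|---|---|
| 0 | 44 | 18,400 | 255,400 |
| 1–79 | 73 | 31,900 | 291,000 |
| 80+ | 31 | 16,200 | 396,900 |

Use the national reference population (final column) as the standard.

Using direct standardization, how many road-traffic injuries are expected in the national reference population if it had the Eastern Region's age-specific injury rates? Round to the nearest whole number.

Age-specific rates per 100,000 for the Eastern Region: 239.13, 228.84, 191.36.
Expected road-traffic injuries = Σ (standard pop × age-specific rate ÷ 100,000)
= 255,400×239.13/100,000 + 291,000×228.84/100,000 + 396,900×191.36/100,000
= 610.74 + 665.92 + 759.50 = 2036.16.

2036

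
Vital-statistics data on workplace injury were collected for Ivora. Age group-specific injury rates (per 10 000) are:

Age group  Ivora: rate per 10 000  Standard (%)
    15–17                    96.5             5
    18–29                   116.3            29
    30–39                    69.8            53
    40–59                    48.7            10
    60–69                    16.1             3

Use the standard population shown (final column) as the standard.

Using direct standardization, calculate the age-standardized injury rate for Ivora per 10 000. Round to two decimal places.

Standard weights: 0.05, 0.29, 0.53, 0.10, 0.03.
Standardized rate: 0.0500×96.5 + 0.2900×116.3 + 0.5300×69.8 + 0.1000×48.7 + 0.0300×16.1 = 80.8990 per 10 000.

80.90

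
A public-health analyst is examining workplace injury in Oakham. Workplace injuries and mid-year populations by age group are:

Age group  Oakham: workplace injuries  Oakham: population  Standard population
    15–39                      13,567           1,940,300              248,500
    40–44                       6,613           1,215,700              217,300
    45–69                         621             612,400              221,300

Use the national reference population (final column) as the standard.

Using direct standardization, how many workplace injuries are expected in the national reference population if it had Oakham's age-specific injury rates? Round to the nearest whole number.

3144

Age-specific rates per 10,000 for Oakham: 69.92, 54.40, 10.14.
Expected workplace injuries = Σ (standard pop × age-specific rate ÷ 10,000)
= 248,500×69.92/10,000 + 217,300×54.40/10,000 + 221,300×10.14/10,000
= 1737.57 + 1182.04 + 224.41 = 3144.01.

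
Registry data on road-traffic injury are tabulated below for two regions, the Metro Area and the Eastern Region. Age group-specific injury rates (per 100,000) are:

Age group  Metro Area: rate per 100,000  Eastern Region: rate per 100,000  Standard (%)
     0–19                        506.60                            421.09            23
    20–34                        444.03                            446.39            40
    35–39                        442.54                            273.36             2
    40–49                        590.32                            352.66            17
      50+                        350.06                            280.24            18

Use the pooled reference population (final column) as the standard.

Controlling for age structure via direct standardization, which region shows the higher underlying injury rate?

Standard weights: 0.23, 0.40, 0.02, 0.17, 0.18.
The Metro Area: 0.2300×506.60 + 0.4000×444.03 + 0.0200×442.54 + 0.1700×590.32 + 0.1800×350.06 = 466.3460 per 100,000.
The Eastern Region: 0.2300×421.09 + 0.4000×446.39 + 0.0200×273.36 + 0.1700×352.66 + 0.1800×280.24 = 391.2693 per 100,000.

Metro Area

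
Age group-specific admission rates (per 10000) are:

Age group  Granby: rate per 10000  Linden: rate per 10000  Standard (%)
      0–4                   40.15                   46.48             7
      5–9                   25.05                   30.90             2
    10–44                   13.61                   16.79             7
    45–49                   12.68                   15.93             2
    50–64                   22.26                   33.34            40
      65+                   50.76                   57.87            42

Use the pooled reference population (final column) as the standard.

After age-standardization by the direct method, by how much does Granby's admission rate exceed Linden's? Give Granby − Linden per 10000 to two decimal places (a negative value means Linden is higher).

-8.27

Standard weights: 0.07, 0.02, 0.07, 0.02, 0.40, 0.42.
Granby: 0.0700×40.15 + 0.0200×25.05 + 0.0700×13.61 + 0.0200×12.68 + 0.4000×22.26 + 0.4200×50.76 = 34.7410 per 10000.
Linden: 0.0700×46.48 + 0.0200×30.90 + 0.0700×16.79 + 0.0200×15.93 + 0.4000×33.34 + 0.4200×57.87 = 43.0069 per 10000.
Difference = 34.7410 − 43.0069 = -8.2659.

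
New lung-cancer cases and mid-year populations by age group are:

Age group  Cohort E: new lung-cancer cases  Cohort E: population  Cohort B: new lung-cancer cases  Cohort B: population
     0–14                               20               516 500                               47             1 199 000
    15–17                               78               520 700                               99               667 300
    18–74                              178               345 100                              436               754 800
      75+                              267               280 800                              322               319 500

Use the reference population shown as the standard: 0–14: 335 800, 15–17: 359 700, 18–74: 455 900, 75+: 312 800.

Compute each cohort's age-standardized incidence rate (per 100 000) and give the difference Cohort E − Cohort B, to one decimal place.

-3.1

Age-specific rates per 100 000 for Cohort E: 3.87, 14.98, 51.58, 95.09.
For Cohort B: 3.92, 14.84, 57.76, 100.78.
Standard total = 1 464 200; weights = 0.2293, 0.2457, 0.3114, 0.2136.
Cohort E: 0.2293×3.87 + 0.2457×14.98 + 0.3114×51.58 + 0.2136×95.09 = 40.9413 per 100 000.
Cohort B: 0.2293×3.92 + 0.2457×14.84 + 0.3114×57.76 + 0.2136×100.78 = 44.0595 per 100 000.
Difference = 40.9413 − 44.0595 = -3.1182.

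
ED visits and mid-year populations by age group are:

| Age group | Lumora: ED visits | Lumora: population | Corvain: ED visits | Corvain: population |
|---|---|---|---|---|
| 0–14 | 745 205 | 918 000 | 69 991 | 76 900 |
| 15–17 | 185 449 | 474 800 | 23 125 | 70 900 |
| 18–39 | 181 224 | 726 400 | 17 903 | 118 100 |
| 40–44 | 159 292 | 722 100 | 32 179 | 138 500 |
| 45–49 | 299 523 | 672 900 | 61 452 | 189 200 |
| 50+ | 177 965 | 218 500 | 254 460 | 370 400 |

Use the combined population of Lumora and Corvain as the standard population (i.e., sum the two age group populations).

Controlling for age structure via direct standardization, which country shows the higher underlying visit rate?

Age-specific rates per 1 000 for Lumora: 811.770, 390.583, 249.482, 220.595, 445.123, 814.485.
For Corvain: 910.156, 326.164, 151.592, 232.339, 324.799, 686.987.
Combined standard total = 4 696 700; weights = 0.2118, 0.1162, 0.1798, 0.1832, 0.1836, 0.1254.
Lumora: 0.2118×811.770 + 0.1162×390.583 + 0.1798×249.482 + 0.1832×220.595 + 0.1836×445.123 + 0.1254×814.485 = 486.4467 per 1 000.
Corvain: 0.2118×910.156 + 0.1162×326.164 + 0.1798×151.592 + 0.1832×232.339 + 0.1836×324.799 + 0.1254×686.987 = 446.2811 per 1 000.
The crude rates (468.47 vs 476.26) would put Corvain higher, but that reflects its age composition; once standardized to a common age structure, Lumora has the higher underlying rate.

Lumora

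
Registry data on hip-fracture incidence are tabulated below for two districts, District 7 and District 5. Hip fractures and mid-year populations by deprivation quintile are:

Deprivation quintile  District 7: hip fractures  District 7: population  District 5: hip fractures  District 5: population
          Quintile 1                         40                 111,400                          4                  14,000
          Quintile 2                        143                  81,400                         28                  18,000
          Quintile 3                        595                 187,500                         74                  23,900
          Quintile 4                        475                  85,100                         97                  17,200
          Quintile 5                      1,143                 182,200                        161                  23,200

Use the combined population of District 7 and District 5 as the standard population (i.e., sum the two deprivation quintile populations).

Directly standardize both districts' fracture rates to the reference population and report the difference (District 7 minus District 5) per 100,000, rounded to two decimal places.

Deprivation-specific rates per 100,000 for District 7: 35.91, 175.68, 317.33, 558.17, 627.33.
For District 5: 28.57, 155.56, 309.62, 563.95, 693.97.
Combined standard total = 743,900; weights = 0.1686, 0.1336, 0.2842, 0.1375, 0.2761.
District 7: 0.1686×35.91 + 0.1336×175.68 + 0.2842×317.33 + 0.1375×558.17 + 0.2761×627.33 = 369.6783 per 100,000.
District 5: 0.1686×28.57 + 0.1336×155.56 + 0.2842×309.62 + 0.1375×563.95 + 0.2761×693.97 = 382.7563 per 100,000.
Difference = 369.6783 − 382.7563 = -13.0780.

-13.08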